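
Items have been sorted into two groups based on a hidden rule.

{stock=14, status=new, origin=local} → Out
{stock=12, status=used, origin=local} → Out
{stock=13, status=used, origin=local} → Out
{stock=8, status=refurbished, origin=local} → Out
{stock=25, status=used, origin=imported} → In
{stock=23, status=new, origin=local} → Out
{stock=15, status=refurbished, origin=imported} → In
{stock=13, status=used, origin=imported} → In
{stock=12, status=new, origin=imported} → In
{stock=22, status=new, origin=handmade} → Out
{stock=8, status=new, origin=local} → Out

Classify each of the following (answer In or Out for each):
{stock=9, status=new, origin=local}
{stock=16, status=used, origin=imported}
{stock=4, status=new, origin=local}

The common property of the 'In' items is: origin is imported. No 'Out' item has it.
{stock=9, status=new, origin=local}: origin is local — does not fit, so Out. {stock=16, status=used, origin=imported}: origin is imported — checks out, so In. {stock=4, status=new, origin=local}: origin is local — does not fit, so Out.

Out, In, Out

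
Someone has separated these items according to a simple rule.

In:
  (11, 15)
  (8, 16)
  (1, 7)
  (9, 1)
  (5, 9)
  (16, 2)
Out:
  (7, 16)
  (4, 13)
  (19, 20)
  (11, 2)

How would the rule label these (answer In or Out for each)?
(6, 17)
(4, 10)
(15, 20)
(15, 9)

Out, In, Out, In

Looking at the examples, the only property every 'In' case has and every 'Out' case lacks is: sum is even.
(6, 17): 6+17 = 23, does not satisfy this → Out. (4, 10): 4+10 = 14, meets the rule → In. (15, 20): 15+20 = 35, does not satisfy this → Out. (15, 9): 15+9 = 24, meets the rule → In.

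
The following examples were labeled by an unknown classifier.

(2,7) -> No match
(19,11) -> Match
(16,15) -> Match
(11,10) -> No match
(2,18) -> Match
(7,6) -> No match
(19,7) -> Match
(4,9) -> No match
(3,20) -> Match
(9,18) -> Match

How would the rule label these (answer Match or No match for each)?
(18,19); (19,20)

All 'Match' examples share one property — max ≥ 15 — and every 'No match' example lacks it.
(18,19) — max 19, hence Match.
(19,20) — max 20, hence Match.

Match, Match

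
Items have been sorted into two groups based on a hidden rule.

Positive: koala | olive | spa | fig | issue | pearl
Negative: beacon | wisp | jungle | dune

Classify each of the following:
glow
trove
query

The common property of the 'Positive' items is: odd length. No 'Negative' item has it.

Negative, Positive, Positive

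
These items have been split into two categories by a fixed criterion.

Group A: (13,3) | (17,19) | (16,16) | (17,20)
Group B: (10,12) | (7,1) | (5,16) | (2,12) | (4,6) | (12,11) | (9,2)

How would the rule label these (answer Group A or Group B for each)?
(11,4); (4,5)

Group B, Group B

Rule: first ≥ 13. This holds for each 'Group A' example and fails for each 'Group B' one.
Group B: (11,4), since first 11. Group B: (4,5), since first 4.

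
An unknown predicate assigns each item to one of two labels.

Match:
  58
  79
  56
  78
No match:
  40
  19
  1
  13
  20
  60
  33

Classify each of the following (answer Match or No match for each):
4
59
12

A rule that fits every label: digit sum ≥ 11 — true of each 'Match' example, false of each 'No match' one.

No match, Match, No match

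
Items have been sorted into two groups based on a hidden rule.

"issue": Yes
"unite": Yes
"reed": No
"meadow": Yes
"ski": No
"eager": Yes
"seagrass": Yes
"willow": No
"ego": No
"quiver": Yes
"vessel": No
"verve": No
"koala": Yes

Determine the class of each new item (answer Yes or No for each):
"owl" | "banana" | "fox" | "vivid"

No, Yes, No, No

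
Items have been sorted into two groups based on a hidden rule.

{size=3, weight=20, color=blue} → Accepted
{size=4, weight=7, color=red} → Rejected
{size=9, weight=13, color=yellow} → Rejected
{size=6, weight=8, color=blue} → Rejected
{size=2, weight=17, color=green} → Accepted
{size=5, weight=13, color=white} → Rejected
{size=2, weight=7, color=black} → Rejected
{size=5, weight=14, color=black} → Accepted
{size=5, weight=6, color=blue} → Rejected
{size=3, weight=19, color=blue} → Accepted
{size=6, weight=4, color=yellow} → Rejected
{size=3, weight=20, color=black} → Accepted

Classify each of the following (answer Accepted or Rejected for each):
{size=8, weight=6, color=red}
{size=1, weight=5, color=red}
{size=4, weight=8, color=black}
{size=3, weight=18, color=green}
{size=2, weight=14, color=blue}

Rejected, Rejected, Rejected, Accepted, Accepted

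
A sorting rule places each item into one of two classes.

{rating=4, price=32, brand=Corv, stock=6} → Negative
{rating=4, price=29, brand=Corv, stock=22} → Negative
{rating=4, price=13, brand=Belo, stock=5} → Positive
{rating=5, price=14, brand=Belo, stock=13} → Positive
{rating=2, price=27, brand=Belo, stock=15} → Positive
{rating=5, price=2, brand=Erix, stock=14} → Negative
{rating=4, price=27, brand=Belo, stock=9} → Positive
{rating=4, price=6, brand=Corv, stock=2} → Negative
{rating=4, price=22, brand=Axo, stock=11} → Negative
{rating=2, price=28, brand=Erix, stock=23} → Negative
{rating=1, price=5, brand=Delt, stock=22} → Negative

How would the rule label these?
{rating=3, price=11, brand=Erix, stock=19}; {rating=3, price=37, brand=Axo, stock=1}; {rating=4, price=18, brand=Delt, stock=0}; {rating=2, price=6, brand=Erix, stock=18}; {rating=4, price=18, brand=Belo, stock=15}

Negative, Negative, Negative, Negative, Positive

'Positive' ⟺ brand is Belo.
{rating=3, price=11, brand=Erix, stock=19} — brand is Erix, hence Negative. {rating=3, price=37, brand=Axo, stock=1} — brand is Axo, hence Negative. {rating=4, price=18, brand=Delt, stock=0} — brand is Delt, hence Negative. {rating=2, price=6, brand=Erix, stock=18} — brand is Erix, hence Negative. {rating=4, price=18, brand=Belo, stock=15} — brand is Belo, hence Positive.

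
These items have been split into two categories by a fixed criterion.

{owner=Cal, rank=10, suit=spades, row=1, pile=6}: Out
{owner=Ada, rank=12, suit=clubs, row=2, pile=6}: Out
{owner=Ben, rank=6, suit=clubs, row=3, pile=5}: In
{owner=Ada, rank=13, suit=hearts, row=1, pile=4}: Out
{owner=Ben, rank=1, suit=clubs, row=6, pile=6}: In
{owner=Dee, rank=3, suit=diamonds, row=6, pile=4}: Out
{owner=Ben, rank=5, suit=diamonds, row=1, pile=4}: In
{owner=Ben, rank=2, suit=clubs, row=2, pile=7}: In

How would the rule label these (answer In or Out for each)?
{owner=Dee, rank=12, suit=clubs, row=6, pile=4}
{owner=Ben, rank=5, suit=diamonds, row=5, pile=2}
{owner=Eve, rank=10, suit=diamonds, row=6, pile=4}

The rule appears to be: owner is Ben.

Out, In, Out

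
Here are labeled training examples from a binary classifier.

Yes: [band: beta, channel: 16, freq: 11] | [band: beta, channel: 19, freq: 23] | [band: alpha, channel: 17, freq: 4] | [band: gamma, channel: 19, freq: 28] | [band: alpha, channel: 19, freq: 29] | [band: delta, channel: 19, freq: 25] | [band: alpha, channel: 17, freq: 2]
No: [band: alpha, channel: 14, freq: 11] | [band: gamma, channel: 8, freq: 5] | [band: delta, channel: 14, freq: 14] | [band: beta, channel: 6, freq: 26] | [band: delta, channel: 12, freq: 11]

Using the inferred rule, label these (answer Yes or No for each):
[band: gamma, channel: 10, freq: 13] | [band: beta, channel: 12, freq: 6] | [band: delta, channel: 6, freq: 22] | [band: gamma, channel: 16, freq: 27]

No, No, No, Yes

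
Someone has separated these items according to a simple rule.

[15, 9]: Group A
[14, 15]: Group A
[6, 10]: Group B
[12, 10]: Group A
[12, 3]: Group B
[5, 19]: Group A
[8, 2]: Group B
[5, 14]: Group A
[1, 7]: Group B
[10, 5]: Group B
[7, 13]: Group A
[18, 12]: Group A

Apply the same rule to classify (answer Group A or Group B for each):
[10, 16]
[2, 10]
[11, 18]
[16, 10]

Group A, Group B, Group A, Group A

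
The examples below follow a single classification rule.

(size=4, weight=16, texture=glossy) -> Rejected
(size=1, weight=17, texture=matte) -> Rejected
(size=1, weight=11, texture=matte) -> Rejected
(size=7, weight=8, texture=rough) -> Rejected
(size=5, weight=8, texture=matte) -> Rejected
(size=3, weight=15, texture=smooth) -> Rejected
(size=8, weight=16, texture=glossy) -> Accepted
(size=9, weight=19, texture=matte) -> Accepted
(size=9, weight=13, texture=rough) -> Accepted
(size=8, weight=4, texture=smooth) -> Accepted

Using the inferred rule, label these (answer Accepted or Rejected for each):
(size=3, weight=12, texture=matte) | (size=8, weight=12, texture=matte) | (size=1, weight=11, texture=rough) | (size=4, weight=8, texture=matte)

Rejected, Accepted, Rejected, Rejected

Rule: size ≥ 8. This holds for each 'Accepted' example and fails for each 'Rejected' one.
(size=3, weight=12, texture=matte) → size = 3 → Rejected.
(size=8, weight=12, texture=matte) → size = 8 → Accepted.
(size=1, weight=11, texture=rough) → size = 1 → Rejected.
(size=4, weight=8, texture=matte) → size = 4 → Rejected.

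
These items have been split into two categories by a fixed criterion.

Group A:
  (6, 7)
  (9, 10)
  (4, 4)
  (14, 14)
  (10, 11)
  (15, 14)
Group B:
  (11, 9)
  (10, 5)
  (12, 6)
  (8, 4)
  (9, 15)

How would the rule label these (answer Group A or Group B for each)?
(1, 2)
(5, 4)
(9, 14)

Group A, Group A, Group B

Every 'Group A' example satisfies: |first − second| ≤ 1. None of the 'Group B' examples do.
(1, 2) → |1−2| = 1 → Group A. (5, 4) → |5−4| = 1 → Group A. (9, 14) → |9−14| = 5 → Group B.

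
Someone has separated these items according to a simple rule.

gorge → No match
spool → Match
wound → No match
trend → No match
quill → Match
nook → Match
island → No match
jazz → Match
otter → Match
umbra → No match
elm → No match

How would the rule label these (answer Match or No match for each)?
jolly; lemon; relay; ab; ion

One predicate separates the groups cleanly: has a double letter.
jolly: Match ('ll' doubled). lemon: No match (no doubled letter). relay: No match (no doubled letter). ab: No match (no doubled letter). ion: No match (no doubled letter).

Match, No match, No match, No match, No match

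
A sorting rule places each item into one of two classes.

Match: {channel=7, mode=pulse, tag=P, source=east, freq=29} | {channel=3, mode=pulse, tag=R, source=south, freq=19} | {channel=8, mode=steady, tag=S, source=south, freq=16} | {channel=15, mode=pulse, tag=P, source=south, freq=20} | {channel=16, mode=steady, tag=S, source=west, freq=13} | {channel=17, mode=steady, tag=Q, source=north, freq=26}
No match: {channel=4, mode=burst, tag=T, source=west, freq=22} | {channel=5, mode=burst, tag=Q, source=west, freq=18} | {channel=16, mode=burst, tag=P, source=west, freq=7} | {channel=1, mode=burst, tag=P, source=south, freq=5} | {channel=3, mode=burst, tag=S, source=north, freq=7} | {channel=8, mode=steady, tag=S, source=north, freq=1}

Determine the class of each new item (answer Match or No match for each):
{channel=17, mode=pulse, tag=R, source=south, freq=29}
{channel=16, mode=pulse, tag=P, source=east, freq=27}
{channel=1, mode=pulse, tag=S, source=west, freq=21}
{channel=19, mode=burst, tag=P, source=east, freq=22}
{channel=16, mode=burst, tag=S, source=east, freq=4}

The distinguishing property — mode is not burst AND freq ≥ 5 — holds for all the 'Match' cases and none of the 'No match' cases.
{channel=17, mode=pulse, tag=R, source=south, freq=29}: mode is pulse, freq = 29 — meets the rule, so Match. {channel=16, mode=pulse, tag=P, source=east, freq=27}: mode is pulse, freq = 27 — meets the rule, so Match. {channel=1, mode=pulse, tag=S, source=west, freq=21}: mode is pulse, freq = 21 — meets the rule, so Match. {channel=19, mode=burst, tag=P, source=east, freq=22}: mode is burst, freq = 22 — does not pass, so No match. {channel=16, mode=burst, tag=S, source=east, freq=4}: mode is burst, freq = 4 — does not pass, so No match.

Match, Match, Match, No match, No match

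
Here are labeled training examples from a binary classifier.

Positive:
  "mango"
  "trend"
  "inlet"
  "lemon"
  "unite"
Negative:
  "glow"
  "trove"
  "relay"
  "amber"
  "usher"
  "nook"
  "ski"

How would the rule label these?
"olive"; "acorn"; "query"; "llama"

Negative, Positive, Negative, Negative

The simplest hypothesis consistent with all the labels is: odd length AND contains 'n'.
"olive": Negative (length 5, no 'n').
"acorn": Positive (length 5, has 'n').
"query": Negative (length 5, no 'n').
"llama": Negative (length 5, no 'n').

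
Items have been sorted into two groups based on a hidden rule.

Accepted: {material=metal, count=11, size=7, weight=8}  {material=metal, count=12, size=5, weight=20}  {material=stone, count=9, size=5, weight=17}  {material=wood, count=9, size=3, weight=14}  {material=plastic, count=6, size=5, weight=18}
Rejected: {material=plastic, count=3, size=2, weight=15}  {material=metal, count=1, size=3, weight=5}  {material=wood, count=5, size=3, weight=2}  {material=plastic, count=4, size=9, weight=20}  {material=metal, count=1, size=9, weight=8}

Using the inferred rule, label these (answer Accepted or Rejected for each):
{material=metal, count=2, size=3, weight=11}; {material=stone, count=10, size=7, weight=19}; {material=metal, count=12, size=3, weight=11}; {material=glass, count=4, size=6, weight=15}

The classifier is using: count ≥ 6.
{material=metal, count=2, size=3, weight=11} — count = 2, hence Rejected.
{material=stone, count=10, size=7, weight=19} — count = 10, hence Accepted.
{material=metal, count=12, size=3, weight=11} — count = 12, hence Accepted.
{material=glass, count=4, size=6, weight=15} — count = 4, hence Rejected.

Rejected, Accepted, Accepted, Rejected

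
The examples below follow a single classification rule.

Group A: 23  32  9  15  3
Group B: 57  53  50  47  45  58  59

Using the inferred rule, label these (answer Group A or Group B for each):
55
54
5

One predicate separates the groups cleanly: at most 32.
55: 55 > 32, fails the rule → Group B. 54: 54 > 32, fails the rule → Group B. 5: 5 ≤ 32, qualifies → Group A.

Group B, Group B, Group A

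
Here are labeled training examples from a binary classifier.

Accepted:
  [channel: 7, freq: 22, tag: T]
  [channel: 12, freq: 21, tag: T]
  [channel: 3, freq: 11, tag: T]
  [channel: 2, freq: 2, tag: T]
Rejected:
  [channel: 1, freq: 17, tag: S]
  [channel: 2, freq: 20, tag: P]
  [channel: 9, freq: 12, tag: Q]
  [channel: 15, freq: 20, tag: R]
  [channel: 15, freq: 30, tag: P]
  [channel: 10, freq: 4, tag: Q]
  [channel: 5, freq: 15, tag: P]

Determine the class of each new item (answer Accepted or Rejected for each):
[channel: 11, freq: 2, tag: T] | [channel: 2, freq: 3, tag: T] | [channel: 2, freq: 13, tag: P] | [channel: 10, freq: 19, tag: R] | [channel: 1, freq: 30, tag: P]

Accepted, Accepted, Rejected, Rejected, Rejected

One predicate separates the groups cleanly: tag is T.
[channel: 11, freq: 2, tag: T] — tag is T, hence Accepted. [channel: 2, freq: 3, tag: T] — tag is T, hence Accepted. [channel: 2, freq: 13, tag: P] — tag is P, hence Rejected. [channel: 10, freq: 19, tag: R] — tag is R, hence Rejected. [channel: 1, freq: 30, tag: P] — tag is P, hence Rejected.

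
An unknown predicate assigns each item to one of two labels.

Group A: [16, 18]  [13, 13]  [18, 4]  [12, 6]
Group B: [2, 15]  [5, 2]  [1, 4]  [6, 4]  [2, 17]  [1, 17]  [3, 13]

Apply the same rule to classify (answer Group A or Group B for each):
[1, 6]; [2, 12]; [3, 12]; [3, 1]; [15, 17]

The distinguishing property — first ≥ 12 — holds for all the 'Group A' cases and none of the 'Group B' cases.
[1, 6]: first 1 — fails the rule, so Group B.
[2, 12]: first 2 — fails the rule, so Group B.
[3, 12]: first 3 — fails the rule, so Group B.
[3, 1]: first 3 — fails the rule, so Group B.
[15, 17]: first 15 — meets the rule, so Group A.

Group B, Group B, Group B, Group B, Group A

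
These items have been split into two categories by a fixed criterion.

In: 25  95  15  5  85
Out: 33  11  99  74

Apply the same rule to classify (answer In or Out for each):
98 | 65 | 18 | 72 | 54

Rule: multiple of 5. This holds for each 'In' example and fails for each 'Out' one.
98 → 98 = 5·19 + 3 → Out.
65 → 65 = 5·13 → In.
18 → 18 = 5·3 + 3 → Out.
72 → 72 = 5·14 + 2 → Out.
54 → 54 = 5·10 + 4 → Out.

Out, In, Out, Out, Out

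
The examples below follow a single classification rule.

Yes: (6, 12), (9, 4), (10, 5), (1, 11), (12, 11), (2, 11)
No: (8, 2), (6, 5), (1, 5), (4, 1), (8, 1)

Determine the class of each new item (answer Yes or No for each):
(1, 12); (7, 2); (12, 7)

Yes, No, Yes

One predicate separates the groups cleanly: sum ≥ 12.
(1, 12) — 1+12 = 13, hence Yes.
(7, 2) — 7+2 = 9, hence No.
(12, 7) — 12+7 = 19, hence Yes.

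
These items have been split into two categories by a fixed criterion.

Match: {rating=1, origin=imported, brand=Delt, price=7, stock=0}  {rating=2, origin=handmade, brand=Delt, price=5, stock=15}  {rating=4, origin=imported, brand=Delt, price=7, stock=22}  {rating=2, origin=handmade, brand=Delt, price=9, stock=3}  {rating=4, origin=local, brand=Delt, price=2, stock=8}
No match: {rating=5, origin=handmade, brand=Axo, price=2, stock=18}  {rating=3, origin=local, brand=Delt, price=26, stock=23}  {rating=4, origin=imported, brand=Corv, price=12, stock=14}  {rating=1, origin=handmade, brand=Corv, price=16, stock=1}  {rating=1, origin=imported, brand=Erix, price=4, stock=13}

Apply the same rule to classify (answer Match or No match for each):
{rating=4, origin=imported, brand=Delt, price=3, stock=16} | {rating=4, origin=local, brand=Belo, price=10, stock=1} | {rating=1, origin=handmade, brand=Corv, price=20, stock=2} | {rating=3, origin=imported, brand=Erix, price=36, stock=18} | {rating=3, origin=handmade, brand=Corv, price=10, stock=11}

All 'Match' examples share one property — brand is Delt AND price ≤ 9 — and every 'No match' example lacks it.

Match, No match, No match, No match, No match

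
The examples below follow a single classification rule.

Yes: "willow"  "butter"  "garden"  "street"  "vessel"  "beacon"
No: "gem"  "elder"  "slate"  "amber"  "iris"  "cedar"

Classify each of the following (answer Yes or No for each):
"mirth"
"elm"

The pattern is that an item is 'Yes' exactly when: length 6.
"mirth": length 5, does not satisfy this → No. "elm": length 3, does not satisfy this → No.

No, No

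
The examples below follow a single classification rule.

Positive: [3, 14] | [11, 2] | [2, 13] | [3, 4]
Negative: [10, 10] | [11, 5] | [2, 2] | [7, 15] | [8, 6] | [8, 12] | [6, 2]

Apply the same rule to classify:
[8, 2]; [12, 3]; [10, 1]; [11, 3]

Negative, Positive, Positive, Negative

'Positive' ⟺ sum is odd.
Negative: [8, 2], since 8+2 = 10.
Positive: [12, 3], since 12+3 = 15.
Positive: [10, 1], since 10+1 = 11.
Negative: [11, 3], since 11+3 = 14.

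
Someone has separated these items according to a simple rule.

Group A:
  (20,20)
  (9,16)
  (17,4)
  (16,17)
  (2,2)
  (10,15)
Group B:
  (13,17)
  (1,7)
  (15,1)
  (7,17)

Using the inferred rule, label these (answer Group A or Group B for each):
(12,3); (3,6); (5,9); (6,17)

Group A, Group A, Group B, Group A

Looking at the examples, the only property every 'Group A' case has and every 'Group B' case lacks is: product is even.
(12,3) — 12·3 = 36, hence Group A. (3,6) — 3·6 = 18, hence Group A. (5,9) — 5·9 = 45, hence Group B. (6,17) — 6·17 = 102, hence Group A.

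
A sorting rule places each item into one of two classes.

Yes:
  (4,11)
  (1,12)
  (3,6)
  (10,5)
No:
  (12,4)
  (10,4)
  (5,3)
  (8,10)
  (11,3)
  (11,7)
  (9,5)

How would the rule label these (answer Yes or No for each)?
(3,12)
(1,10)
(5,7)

The classifier is using: sum is odd.

Yes, Yes, No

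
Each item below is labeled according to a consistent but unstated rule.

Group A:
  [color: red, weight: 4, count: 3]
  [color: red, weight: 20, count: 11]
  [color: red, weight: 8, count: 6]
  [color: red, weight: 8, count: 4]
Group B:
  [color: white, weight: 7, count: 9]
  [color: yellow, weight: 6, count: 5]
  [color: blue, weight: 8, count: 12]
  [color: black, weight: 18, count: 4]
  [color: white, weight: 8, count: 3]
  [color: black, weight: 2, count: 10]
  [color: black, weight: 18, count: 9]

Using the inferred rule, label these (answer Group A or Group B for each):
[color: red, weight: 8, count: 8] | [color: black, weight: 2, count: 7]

Group A, Group B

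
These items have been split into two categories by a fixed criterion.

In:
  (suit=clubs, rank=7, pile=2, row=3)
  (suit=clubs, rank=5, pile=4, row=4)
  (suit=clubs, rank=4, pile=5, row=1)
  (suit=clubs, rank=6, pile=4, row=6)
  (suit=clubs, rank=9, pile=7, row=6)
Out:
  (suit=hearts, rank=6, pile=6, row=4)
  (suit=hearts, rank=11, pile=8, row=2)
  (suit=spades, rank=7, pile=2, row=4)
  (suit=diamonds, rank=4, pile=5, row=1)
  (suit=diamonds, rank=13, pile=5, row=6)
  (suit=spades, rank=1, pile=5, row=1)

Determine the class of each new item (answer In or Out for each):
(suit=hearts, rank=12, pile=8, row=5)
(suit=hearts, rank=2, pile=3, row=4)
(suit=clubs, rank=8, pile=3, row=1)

Out, Out, In

Rule: suit is clubs. This holds for each 'In' example and fails for each 'Out' one.
(suit=hearts, rank=12, pile=8, row=5): suit is hearts, does not pass → Out.
(suit=hearts, rank=2, pile=3, row=4): suit is hearts, does not pass → Out.
(suit=clubs, rank=8, pile=3, row=1): suit is clubs, fits → In.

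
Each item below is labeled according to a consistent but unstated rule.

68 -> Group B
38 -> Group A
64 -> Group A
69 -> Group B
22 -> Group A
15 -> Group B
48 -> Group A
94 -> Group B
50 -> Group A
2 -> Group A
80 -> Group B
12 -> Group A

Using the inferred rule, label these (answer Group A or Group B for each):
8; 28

Group A, Group A

One predicate separates the groups cleanly: even AND at most 64.
8: Group A (8 is even, 8 ≤ 64). 28: Group A (28 is even, 28 ≤ 64).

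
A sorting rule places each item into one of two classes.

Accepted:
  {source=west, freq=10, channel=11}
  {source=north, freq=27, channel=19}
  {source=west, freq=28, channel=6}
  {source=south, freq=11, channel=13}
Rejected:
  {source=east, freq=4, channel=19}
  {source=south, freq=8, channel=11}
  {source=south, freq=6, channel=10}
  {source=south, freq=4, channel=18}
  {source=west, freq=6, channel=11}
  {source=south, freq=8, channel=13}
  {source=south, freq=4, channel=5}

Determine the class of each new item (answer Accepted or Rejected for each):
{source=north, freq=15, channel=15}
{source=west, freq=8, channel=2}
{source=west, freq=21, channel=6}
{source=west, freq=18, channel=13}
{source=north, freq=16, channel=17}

Accepted, Rejected, Accepted, Accepted, Accepted

The common property of the 'Accepted' items is: freq ≥ 10. No 'Rejected' item has it.
{source=north, freq=15, channel=15}: freq = 15 — has this property, so Accepted. {source=west, freq=8, channel=2}: freq = 8 — does not pass, so Rejected. {source=west, freq=21, channel=6}: freq = 21 — has this property, so Accepted. {source=west, freq=18, channel=13}: freq = 18 — has this property, so Accepted. {source=north, freq=16, channel=17}: freq = 16 — has this property, so Accepted.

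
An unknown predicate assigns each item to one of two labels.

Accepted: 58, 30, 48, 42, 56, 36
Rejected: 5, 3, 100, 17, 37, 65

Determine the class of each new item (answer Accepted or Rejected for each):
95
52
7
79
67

'Accepted' ⟺ even AND at most 58.
95: 95 is odd, 95 > 58, does not pass → Rejected.
52: 52 is even, 52 ≤ 58, checks out → Accepted.
7: 7 is odd, 7 ≤ 58, does not pass → Rejected.
79: 79 is odd, 79 > 58, does not pass → Rejected.
67: 67 is odd, 67 > 58, does not pass → Rejected.

Rejected, Accepted, Rejected, Rejected, Rejected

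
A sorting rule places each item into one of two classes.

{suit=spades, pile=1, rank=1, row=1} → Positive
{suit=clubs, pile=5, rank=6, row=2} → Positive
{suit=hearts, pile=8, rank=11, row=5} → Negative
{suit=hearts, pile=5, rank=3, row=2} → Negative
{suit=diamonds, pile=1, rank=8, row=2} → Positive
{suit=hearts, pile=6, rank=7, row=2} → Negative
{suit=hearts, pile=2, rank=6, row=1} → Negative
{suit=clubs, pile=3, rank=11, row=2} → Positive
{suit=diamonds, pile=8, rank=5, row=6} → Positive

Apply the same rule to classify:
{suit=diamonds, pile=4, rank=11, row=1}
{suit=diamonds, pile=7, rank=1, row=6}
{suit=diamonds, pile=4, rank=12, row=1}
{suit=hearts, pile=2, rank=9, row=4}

Positive, Positive, Positive, Negative

The classifier is using: suit is not hearts.
{suit=diamonds, pile=4, rank=11, row=1}: suit is diamonds — matches, so Positive. {suit=diamonds, pile=7, rank=1, row=6}: suit is diamonds — matches, so Positive. {suit=diamonds, pile=4, rank=12, row=1}: suit is diamonds — matches, so Positive. {suit=hearts, pile=2, rank=9, row=4}: suit is hearts — does not satisfy this, so Negative.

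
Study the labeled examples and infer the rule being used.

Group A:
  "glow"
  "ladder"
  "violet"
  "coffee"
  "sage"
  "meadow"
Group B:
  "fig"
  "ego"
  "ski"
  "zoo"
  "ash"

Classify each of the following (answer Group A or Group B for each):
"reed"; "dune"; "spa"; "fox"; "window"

Group A, Group A, Group B, Group B, Group A

The simplest hypothesis consistent with all the labels is: even length.
Group A: "reed", since length 4.
Group A: "dune", since length 4.
Group B: "spa", since length 3.
Group B: "fox", since length 3.
Group A: "window", since length 6.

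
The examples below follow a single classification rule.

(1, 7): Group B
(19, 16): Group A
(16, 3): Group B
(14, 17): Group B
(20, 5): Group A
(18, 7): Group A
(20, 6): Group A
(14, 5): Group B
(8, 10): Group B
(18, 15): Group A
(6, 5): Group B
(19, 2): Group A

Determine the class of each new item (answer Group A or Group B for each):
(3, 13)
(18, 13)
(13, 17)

The rule appears to be: first ≥ 17.

Group B, Group A, Group B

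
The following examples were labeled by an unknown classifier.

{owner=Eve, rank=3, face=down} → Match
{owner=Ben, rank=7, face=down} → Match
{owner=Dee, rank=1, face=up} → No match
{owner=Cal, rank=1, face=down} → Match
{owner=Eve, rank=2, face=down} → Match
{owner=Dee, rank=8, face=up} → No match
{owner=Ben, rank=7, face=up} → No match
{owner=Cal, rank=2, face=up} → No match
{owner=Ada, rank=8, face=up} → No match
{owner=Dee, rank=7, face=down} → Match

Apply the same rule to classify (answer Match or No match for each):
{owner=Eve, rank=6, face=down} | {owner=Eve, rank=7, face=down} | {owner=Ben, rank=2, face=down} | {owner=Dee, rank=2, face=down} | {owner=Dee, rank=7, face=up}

One predicate separates the groups cleanly: face is down.
{owner=Eve, rank=6, face=down}: Match (face is down). {owner=Eve, rank=7, face=down}: Match (face is down). {owner=Ben, rank=2, face=down}: Match (face is down). {owner=Dee, rank=2, face=down}: Match (face is down). {owner=Dee, rank=7, face=up}: No match (face is up).

Match, Match, Match, Match, No match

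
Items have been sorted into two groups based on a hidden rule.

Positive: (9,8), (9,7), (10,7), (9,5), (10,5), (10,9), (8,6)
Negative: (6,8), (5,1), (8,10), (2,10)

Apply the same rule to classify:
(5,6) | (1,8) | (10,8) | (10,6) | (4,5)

The rule appears to be: first > second AND sum ≥ 12.

Negative, Negative, Positive, Positive, Negative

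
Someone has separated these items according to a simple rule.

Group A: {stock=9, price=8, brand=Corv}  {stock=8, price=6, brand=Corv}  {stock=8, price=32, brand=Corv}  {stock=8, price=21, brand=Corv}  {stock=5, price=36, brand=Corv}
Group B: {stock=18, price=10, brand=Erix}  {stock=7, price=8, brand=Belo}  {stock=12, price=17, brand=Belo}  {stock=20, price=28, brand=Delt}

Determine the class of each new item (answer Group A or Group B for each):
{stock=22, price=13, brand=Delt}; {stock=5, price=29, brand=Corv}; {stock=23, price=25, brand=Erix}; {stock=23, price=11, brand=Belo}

Comparing the two groups points to one rule — brand is Corv.
{stock=22, price=13, brand=Delt} — brand is Delt, hence Group B. {stock=5, price=29, brand=Corv} — brand is Corv, hence Group A. {stock=23, price=25, brand=Erix} — brand is Erix, hence Group B. {stock=23, price=11, brand=Belo} — brand is Belo, hence Group B.

Group B, Group A, Group B, Group B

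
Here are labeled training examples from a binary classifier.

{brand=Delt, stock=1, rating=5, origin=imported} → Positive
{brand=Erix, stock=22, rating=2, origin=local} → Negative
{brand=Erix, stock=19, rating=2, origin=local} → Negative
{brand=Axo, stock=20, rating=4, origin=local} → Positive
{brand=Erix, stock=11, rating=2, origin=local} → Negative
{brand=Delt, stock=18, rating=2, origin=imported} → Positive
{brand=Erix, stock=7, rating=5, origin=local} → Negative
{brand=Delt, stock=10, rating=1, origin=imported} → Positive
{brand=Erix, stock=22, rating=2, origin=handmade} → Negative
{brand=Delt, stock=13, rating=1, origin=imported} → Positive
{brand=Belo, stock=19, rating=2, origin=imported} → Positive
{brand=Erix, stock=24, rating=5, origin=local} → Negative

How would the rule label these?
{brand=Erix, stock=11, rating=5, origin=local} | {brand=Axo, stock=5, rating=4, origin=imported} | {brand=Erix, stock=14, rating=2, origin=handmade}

Negative, Positive, Negative

The classifier is using: brand is not Erix.
{brand=Erix, stock=11, rating=5, origin=local} — brand is Erix, hence Negative.
{brand=Axo, stock=5, rating=4, origin=imported} — brand is Axo, hence Positive.
{brand=Erix, stock=14, rating=2, origin=handmade} — brand is Erix, hence Negative.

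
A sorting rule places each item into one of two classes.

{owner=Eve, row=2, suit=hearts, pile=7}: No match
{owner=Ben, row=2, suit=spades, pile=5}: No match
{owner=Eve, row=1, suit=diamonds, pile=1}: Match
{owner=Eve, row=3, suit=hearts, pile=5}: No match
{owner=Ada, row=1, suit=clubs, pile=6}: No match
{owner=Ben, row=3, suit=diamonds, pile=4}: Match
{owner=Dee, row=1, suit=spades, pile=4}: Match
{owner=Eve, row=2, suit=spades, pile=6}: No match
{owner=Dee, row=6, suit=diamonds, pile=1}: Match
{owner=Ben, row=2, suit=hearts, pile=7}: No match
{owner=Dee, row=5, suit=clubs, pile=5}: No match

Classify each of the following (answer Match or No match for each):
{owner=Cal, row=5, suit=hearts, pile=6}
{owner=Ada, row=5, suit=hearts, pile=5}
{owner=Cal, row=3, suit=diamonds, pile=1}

No match, No match, Match

The simplest hypothesis consistent with all the labels is: pile ≤ 4.
{owner=Cal, row=5, suit=hearts, pile=6} → pile = 6 → No match. {owner=Ada, row=5, suit=hearts, pile=5} → pile = 5 → No match. {owner=Cal, row=3, suit=diamonds, pile=1} → pile = 1 → Match.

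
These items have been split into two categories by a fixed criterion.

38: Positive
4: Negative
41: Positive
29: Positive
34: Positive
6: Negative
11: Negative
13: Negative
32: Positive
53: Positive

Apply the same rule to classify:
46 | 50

Positive, Positive

Rule: at least 29. This holds for each 'Positive' example and fails for each 'Negative' one.
46: Positive (46 ≥ 29). 50: Positive (50 ≥ 29).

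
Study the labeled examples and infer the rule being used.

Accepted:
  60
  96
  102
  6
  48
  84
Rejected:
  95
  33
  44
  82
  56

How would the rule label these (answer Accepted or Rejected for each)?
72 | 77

Accepted, Rejected

Comparing the two groups points to one rule — multiple of 6.
72: 72 = 6·12 — passes, so Accepted. 77: 77 = 6·12 + 5 — does not satisfy this, so Rejected.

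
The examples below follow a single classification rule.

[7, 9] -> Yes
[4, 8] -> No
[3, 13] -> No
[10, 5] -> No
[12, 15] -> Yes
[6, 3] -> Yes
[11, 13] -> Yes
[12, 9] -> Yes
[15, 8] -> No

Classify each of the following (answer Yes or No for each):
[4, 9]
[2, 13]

No, No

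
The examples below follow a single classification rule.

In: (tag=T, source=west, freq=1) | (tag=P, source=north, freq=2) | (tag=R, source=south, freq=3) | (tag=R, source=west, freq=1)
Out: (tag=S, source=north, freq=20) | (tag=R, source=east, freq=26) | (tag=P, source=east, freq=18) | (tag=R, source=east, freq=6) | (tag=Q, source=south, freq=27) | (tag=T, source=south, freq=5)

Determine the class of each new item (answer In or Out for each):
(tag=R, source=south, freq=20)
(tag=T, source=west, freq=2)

Out, In

The rule appears to be: freq ≤ 3.
(tag=R, source=south, freq=20) — freq = 20, hence Out.
(tag=T, source=west, freq=2) — freq = 2, hence In.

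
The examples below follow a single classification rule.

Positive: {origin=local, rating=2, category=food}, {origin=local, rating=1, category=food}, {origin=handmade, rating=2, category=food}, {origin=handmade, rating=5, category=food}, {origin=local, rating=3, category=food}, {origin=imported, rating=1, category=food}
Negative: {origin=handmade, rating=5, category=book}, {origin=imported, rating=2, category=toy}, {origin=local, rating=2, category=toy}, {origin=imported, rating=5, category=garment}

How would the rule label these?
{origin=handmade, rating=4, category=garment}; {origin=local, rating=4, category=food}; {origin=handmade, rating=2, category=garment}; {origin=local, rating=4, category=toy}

Looking at the examples, the only property every 'Positive' case has and every 'Negative' case lacks is: category is food.
Negative: {origin=handmade, rating=4, category=garment}, since category is garment.
Positive: {origin=local, rating=4, category=food}, since category is food.
Negative: {origin=handmade, rating=2, category=garment}, since category is garment.
Negative: {origin=local, rating=4, category=toy}, since category is toy.

Negative, Positive, Negative, Negative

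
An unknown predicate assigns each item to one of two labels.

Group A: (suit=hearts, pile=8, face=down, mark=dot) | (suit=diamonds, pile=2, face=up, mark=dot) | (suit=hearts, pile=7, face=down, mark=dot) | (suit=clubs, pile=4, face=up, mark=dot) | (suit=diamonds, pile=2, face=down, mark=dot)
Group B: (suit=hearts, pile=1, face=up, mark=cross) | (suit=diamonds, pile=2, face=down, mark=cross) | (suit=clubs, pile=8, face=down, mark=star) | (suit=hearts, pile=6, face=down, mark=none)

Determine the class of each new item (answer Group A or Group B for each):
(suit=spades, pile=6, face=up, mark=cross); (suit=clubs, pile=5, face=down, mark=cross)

'Group A' ⟺ mark is dot.
(suit=spades, pile=6, face=up, mark=cross): mark is cross — fails this test, so Group B.
(suit=clubs, pile=5, face=down, mark=cross): mark is cross — fails this test, so Group B.

Group B, Group B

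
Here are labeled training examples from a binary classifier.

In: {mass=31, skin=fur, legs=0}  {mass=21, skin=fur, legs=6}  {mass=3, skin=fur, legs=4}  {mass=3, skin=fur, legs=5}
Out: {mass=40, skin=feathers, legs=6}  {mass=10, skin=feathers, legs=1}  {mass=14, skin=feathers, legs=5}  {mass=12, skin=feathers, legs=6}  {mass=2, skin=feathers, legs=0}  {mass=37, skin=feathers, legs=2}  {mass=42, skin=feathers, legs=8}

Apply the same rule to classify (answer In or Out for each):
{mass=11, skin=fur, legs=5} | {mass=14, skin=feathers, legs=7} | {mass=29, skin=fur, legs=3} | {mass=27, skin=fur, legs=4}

In, Out, In, In

The classifier is using: skin is fur.
{mass=11, skin=fur, legs=5}: skin is fur, has this property → In.
{mass=14, skin=feathers, legs=7}: skin is feathers, lacks this property → Out.
{mass=29, skin=fur, legs=3}: skin is fur, has this property → In.
{mass=27, skin=fur, legs=4}: skin is fur, has this property → In.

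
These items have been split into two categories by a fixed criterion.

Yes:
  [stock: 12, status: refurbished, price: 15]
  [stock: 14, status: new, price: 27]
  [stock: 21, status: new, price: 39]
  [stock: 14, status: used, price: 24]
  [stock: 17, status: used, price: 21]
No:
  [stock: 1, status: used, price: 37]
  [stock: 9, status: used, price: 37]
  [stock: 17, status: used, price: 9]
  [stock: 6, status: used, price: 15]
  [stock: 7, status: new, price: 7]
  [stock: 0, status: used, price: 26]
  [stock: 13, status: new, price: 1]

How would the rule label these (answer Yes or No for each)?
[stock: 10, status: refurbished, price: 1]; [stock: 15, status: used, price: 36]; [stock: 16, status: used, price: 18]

Every 'Yes' example satisfies: price ≥ 15 AND stock ≥ 12. None of the 'No' examples do.

No, Yes, Yes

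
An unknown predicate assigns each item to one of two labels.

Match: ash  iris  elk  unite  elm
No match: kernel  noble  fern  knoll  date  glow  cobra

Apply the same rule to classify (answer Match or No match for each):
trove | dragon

The common property of the 'Match' items is: starts with a vowel. No 'No match' item has it.
trove — starts with 't', hence No match.
dragon — starts with 'd', hence No match.

No match, No match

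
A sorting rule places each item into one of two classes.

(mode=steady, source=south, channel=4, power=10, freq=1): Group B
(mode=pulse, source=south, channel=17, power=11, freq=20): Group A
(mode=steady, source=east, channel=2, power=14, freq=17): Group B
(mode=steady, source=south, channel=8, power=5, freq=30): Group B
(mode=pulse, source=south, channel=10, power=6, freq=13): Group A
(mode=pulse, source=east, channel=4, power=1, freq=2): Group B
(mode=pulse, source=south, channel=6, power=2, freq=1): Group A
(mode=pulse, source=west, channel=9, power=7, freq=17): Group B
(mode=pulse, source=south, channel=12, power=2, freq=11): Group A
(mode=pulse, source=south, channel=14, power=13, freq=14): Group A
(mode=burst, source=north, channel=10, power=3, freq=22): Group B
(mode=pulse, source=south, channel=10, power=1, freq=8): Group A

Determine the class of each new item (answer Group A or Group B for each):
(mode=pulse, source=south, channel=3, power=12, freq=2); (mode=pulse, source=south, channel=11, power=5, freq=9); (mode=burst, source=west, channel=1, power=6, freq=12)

Every 'Group A' example satisfies: source is south AND mode is pulse. None of the 'Group B' examples do.

Group A, Group A, Group B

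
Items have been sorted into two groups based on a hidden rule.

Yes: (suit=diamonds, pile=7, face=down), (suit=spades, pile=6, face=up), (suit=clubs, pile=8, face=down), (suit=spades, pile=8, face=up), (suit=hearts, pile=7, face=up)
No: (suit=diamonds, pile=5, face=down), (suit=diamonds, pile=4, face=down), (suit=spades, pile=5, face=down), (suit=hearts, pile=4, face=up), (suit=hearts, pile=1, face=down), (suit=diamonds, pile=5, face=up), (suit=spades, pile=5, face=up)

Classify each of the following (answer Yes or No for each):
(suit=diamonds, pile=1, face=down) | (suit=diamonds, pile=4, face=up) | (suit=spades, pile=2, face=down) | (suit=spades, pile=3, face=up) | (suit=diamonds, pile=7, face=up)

All 'Yes' examples share one property — pile ≥ 6 — and every 'No' example lacks it.
(suit=diamonds, pile=1, face=down): pile = 1 — does not fit, so No.
(suit=diamonds, pile=4, face=up): pile = 4 — does not fit, so No.
(suit=spades, pile=2, face=down): pile = 2 — does not fit, so No.
(suit=spades, pile=3, face=up): pile = 3 — does not fit, so No.
(suit=diamonds, pile=7, face=up): pile = 7 — fits, so Yes.

No, No, No, No, Yes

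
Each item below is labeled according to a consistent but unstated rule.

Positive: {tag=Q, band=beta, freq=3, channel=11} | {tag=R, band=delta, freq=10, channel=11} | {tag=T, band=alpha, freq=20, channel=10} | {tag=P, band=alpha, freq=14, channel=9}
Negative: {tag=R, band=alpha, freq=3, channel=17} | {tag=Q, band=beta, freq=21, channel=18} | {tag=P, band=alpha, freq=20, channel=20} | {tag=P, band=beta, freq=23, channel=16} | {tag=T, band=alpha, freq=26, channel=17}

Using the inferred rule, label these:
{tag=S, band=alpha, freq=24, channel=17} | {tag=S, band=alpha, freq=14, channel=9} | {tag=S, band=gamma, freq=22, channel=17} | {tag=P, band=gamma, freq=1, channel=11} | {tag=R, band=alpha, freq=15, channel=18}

Negative, Positive, Negative, Positive, Negative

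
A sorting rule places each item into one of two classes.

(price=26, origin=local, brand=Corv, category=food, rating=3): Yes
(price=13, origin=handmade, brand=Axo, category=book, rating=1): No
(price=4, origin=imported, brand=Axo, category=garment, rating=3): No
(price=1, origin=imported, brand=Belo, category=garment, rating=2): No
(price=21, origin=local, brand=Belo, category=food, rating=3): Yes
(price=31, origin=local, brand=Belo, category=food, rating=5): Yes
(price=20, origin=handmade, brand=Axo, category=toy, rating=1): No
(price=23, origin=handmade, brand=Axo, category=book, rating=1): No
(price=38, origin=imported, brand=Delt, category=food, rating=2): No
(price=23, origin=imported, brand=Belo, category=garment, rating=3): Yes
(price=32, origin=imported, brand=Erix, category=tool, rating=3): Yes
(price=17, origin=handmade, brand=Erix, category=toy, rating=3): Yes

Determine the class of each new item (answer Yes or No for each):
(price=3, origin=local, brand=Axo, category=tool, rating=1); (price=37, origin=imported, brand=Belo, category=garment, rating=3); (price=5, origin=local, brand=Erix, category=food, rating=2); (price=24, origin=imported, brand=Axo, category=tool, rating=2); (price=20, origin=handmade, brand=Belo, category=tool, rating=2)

No, Yes, No, No, No

The rule appears to be: price ≥ 13 AND rating ≥ 3.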